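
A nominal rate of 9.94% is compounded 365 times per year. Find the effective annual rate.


Formula: EAR = (1 + r/m)^m - 1
Period rate: r/m = 0.0994 / 365 = 0.000272
Compounding: (1 + 0.000272)^365 = 1.104493
EAR = 1.104493 - 1 = 0.104493

0.104493


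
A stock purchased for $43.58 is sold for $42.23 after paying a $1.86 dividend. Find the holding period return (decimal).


Formula: HPR = (P1 - P0 + D) / P0
Gain: $42.23 - $43.58 + $1.86 = $0.51
HPR = $0.51 / $43.58 = 0.0117

0.0117


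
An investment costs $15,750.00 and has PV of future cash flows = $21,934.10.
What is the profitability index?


Formula: PI = PV(cash flows) / initial investment
Substituting: PI = $21,934.10 / $15,750.00
PI = 1.3926

1.3926


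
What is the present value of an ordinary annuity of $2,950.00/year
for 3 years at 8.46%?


Formula: PV = PMT * (1 - (1+r)^(-n)) / r
Discount factor: (1 + 0.0846)^(-3) = 0.783775
Bracket: 1 - 0.783775 = 0.216225
PV = $2,950.00 * 0.216225 / 0.0846 = $7,539.77

$7,539.77


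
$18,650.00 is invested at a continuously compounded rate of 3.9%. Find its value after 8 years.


Formula: FV = P * e^(r*t)
Exponent: r*t = 0.039 * 8 = 0.312
e^(0.312) = 1.366155
FV = $18,650.00 * 1.366155 = $25,478.79

$25,478.79


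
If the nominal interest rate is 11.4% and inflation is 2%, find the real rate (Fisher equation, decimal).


Formula: (1 + r_real) = (1 + r_nom) / (1 + inflation)
Substituting: (1 + r_real) = 1.114 / 1.02
(1 + r_real) = 1.092157
r_real = 1.092157 - 1 = 0.092157

0.092157


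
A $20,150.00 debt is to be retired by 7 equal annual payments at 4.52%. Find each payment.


Formula: PMT = PV * r / (1 - (1+r)^(-n))
Denominator: 1 - (1 + 0.0452)^(-7) = 0.266155
Numerator: $20,150.00 * 0.0452 = 910.78
PMT = 910.78 / 0.266155 = $3,421.99

$3,421.99


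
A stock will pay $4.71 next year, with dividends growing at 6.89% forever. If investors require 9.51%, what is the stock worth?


Formula: P = D1 / (r - g)
Spread: r - g = 0.0951 - 0.0689 = 0.0262
Substituting: P = $4.71 / 0.0262
P = $179.77

$179.77


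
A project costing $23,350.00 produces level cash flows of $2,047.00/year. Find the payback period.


Formula: Payback = investment / annual cash flow
Substituting: Payback = $23,350.00 / $2,047.00
Payback = 11.4069 years

11.4069 years


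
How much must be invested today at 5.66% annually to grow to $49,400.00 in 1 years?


Formula: PV = FV / (1 + r)^n
Substituting: PV = $49,400.00 / (1 + 0.0566)^1
Discount factor: (1.0566)^1 = 1.0566
PV = $49,400.00 / 1.0566 = $46,753.74

$46,753.74


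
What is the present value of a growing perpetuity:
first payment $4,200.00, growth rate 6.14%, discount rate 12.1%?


Formula: PV = C / (r - g)
Spread: r - g = 0.121 - 0.0614 = 0.0596
Substituting: PV = $4,200.00 / 0.0596
PV = $70,469.80

$70,469.80


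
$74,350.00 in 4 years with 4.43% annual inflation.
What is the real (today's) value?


Formula: Real value = nominal / (1 + inflation)^years
Price level: (1 + 0.0443)^4 = 1.189327
Real value = $74,350.00 / 1.189327 = $62,514.37

$62,514.37


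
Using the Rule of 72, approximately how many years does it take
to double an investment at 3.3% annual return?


Formula: Years ≈ 72 / r
Substituting: Years ≈ 72 / 3.3
Years ≈ 21.8

21.8 years


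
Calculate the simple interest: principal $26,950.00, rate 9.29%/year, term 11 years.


Formula: I = P * r * t
Substituting: I = $26,950.00 * 0.0929 * 11
Step: I = $26,950.00 * 1.0219
I = $27,540.21

$27,540.21


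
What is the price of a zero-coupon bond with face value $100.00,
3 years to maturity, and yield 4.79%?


Formula: Price = FV / (1 + r)^n
Substituting: Price = $100.00 / (1 + 0.0479)^3
Discount factor: (1.0479)^3 = 1.150693
Price = $100.00 / 1.150693 = $86.90

$86.90


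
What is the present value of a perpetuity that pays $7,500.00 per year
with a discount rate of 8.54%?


Formula: PV = C / r
Substituting: PV = $7,500.00 / 0.0854
PV = $87,822.01

$87,822.01


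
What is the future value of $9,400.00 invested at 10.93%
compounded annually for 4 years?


Formula: FV = P * (1 + r)^n
Substituting: FV = $9,400.00 * (1 + 0.1093)^4
Growth factor: (1.1093)^4 = 1.514245
FV = $9,400.00 * 1.514245 = $14,233.90

$14,233.90


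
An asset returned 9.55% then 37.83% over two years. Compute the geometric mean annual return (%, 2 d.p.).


Formula: Geometric mean = ((1+r1)*(1+r2))^(1/2) - 1
Product: (1 + 0.0955) * (1 + 0.3783) = 1.0955 * 1.3783 = 1.509928
Square root: 1.509928^0.5 = 1.228791
Geometric mean = 1.228791 - 1 = 0.228791
As percentage: 22.88%

22.88%


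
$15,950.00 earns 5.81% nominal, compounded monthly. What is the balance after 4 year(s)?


Formula: FV = P * (1 + r/m)^(m*t)
Period rate: r/m = 0.0581 / 12 = 0.004842
Total periods: m*t = 12 * 4 = 48
Growth factor: (1 + 0.004842)^48 = 1.260917
FV = $15,950.00 * 1.260917 = $20,111.63

$20,111.63


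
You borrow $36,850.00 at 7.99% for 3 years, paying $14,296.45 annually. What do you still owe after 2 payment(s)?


Formula: Balance = PV*(1+r)^k - PMT*((1+r)^k - 1)/r
Growth: (1 + 0.0799)^2 = 1.166184
Accumulated factor: ((1+r)^k - 1)/r = 2.0799
Balance = $36,850.00 * 1.166184 - $14,296.45 * 2.0799
Balance = $13,238.69

$13,238.69


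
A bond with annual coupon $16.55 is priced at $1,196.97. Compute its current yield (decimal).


Formula: Current yield = annual coupon / price
Substituting: CY = $16.55 / $1,196.97
CY = 0.013827

0.013827


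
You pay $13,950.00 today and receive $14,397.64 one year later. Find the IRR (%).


Formula: IRR = C1/C0 - 1
Substituting: IRR = $14,397.64 / $13,950.00 - 1
Ratio: 1.032089 - 1 = 0.032089
IRR = 3.2089%

3.2089%


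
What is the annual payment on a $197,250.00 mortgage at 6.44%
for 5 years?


Formula: PMT = PV * r / (1 - (1+r)^(-n))
Denominator: 1 - (1 + 0.0644)^(-5) = 0.26806
Numerator: $197,250.00 * 0.0644 = 12702.9
PMT = 12702.9 / 0.26806 = $47,388.33

$47,388.33


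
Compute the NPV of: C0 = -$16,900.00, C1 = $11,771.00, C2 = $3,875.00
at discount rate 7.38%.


Formula: NPV = C0 + C1/(1+r) + C2/(1+r)^2
Discount C1: $11,771.00 / (1 + 0.0738) = $10,962.00
Discount C2: $3,875.00 / (1 + 0.0738)^2 = $3,360.66
NPV = -$16,900.00 + $10,962.00 + $3,360.66 = -$2,577.33

-$2,577.33


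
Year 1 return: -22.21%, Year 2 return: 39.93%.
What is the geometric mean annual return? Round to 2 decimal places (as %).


Formula: Geometric mean = ((1+r1)*(1+r2))^(1/2) - 1
Product: (1 + -0.2221) * (1 + 0.3993) = 0.7779 * 1.3993 = 1.088515
Square root: 1.088515^0.5 = 1.043319
Geometric mean = 1.043319 - 1 = 0.043319
As percentage: 4.33%

4.33%


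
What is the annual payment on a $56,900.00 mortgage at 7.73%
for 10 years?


Formula: PMT = PV * r / (1 - (1+r)^(-n))
Denominator: 1 - (1 + 0.0773)^(-10) = 0.525066
Numerator: $56,900.00 * 0.0773 = 4398.37
PMT = 4398.37 / 0.525066 = $8,376.80

$8,376.80


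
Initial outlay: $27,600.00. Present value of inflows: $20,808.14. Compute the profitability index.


Formula: PI = PV(cash flows) / initial investment
Substituting: PI = $20,808.14 / $27,600.00
PI = 0.7539

0.7539


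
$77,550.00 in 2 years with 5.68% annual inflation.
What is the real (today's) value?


Formula: Real value = nominal / (1 + inflation)^years
Price level: (1 + 0.0568)^2 = 1.116826
Real value = $77,550.00 / 1.116826 = $69,437.84

$69,437.84


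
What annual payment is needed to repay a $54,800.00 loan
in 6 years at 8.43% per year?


Formula: PMT = PV * r / (1 - (1+r)^(-n))
Denominator: 1 - (1 + 0.0843)^(-6) = 0.384677
Numerator: $54,800.00 * 0.0843 = 4619.64
PMT = 4619.64 / 0.384677 = $12,009.14

$12,009.14


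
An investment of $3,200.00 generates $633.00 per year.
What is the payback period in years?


Formula: Payback = investment / annual cash flow
Substituting: Payback = $3,200.00 / $633.00
Payback = 5.0553 years

5.0553 years


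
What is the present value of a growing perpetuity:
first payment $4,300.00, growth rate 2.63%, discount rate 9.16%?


Formula: PV = C / (r - g)
Spread: r - g = 0.0916 - 0.0263 = 0.0653
Substituting: PV = $4,300.00 / 0.0653
PV = $65,849.92

$65,849.92


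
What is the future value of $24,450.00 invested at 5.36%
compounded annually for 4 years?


Formula: FV = P * (1 + r)^n
Substituting: FV = $24,450.00 * (1 + 0.0536)^4
Growth factor: (1.0536)^4 = 1.232262
FV = $24,450.00 * 1.232262 = $30,128.81

$30,128.81


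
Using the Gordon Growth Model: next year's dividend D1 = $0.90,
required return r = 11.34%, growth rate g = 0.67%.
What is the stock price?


Formula: P = D1 / (r - g)
Spread: r - g = 0.1134 - 0.0067 = 0.1067
Substituting: P = $0.90 / 0.1067
P = $8.43

$8.43


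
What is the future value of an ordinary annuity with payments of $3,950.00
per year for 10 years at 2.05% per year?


Formula: FV = PMT * ((1+r)^n - 1) / r
Growth factor: (1 + 0.0205)^10 = 1.224983
Numerator: 1.224983 - 1 = 0.224983
FV = $3,950.00 * 0.224983 / 0.0205 = $43,350.40

$43,350.40


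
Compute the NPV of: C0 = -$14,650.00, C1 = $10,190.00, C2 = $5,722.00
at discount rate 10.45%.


Formula: NPV = C0 + C1/(1+r) + C2/(1+r)^2
Discount C1: $10,190.00 / (1 + 0.1045) = $9,225.89
Discount C2: $5,722.00 / (1 + 0.1045)^2 = $4,690.47
NPV = -$14,650.00 + $9,225.89 + $4,690.47 = -$733.64

-$733.64


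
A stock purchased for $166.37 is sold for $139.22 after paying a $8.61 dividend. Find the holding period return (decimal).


Formula: HPR = (P1 - P0 + D) / P0
Gain: $139.22 - $166.37 + $8.61 = -$18.54
HPR = -$18.54 / $166.37 = -0.1114

-0.1114


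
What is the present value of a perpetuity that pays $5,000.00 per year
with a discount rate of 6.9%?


Formula: PV = C / r
Substituting: PV = $5,000.00 / 0.069
PV = $72,463.77

$72,463.77


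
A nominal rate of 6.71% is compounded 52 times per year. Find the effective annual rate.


Formula: EAR = (1 + r/m)^m - 1
Period rate: r/m = 0.0671 / 52 = 0.00129
Compounding: (1 + 0.00129)^52 = 1.069356
EAR = 1.069356 - 1 = 0.069356

0.069356


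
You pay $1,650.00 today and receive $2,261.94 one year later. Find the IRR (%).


Formula: IRR = C1/C0 - 1
Substituting: IRR = $2,261.94 / $1,650.00 - 1
Ratio: 1.370873 - 1 = 0.370873
IRR = 37.0873%

37.0873%


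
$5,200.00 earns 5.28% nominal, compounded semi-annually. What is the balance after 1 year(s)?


Formula: FV = P * (1 + r/m)^(m*t)
Period rate: r/m = 0.0528 / 2 = 0.0264
Total periods: m*t = 2 * 1 = 2
Growth factor: (1 + 0.0264)^2 = 1.053497
FV = $5,200.00 * 1.053497 = $5,478.18

$5,478.18


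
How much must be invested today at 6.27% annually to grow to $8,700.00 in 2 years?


Formula: PV = FV / (1 + r)^n
Substituting: PV = $8,700.00 / (1 + 0.0627)^2
Discount factor: (1.0627)^2 = 1.129331
PV = $8,700.00 / 1.129331 = $7,703.67

$7,703.67


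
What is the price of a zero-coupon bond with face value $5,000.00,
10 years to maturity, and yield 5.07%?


Formula: Price = FV / (1 + r)^n
Substituting: Price = $5,000.00 / (1 + 0.0507)^10
Discount factor: (1.0507)^10 = 1.639787
Price = $5,000.00 / 1.639787 = $3,049.18

$3,049.18


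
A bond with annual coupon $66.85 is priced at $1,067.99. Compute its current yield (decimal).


Formula: Current yield = annual coupon / price
Substituting: CY = $66.85 / $1,067.99
CY = 0.062594

0.062594


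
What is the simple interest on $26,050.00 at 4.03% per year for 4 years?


Formula: I = P * r * t
Substituting: I = $26,050.00 * 0.0403 * 4
Step: I = $26,050.00 * 0.1612
I = $4,199.26

$4,199.26


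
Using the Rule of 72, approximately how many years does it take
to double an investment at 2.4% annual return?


Formula: Years ≈ 72 / r
Substituting: Years ≈ 72 / 2.4
Years ≈ 30.0

30.0 years


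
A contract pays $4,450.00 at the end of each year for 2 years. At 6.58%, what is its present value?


Formula: PV = PMT * (1 - (1+r)^(-n)) / r
Discount factor: (1 + 0.0658)^(-2) = 0.880336
Bracket: 1 - 0.880336 = 0.119664
PV = $4,450.00 * 0.119664 / 0.0658 = $8,092.76

$8,092.76


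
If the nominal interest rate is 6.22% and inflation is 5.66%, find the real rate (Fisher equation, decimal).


Formula: (1 + r_real) = (1 + r_nom) / (1 + inflation)
Substituting: (1 + r_real) = 1.0622 / 1.0566
(1 + r_real) = 1.0053
r_real = 1.0053 - 1 = 0.0053

0.0053


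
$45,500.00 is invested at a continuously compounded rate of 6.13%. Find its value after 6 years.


Formula: FV = P * e^(r*t)
Exponent: r*t = 0.0613 * 6 = 0.3678
e^(0.3678) = 1.444553
FV = $45,500.00 * 1.444553 = $65,727.17

$65,727.17


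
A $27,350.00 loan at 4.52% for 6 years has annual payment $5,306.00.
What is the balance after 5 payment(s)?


Formula: Balance = PV*(1+r)^k - PMT*((1+r)^k - 1)/r
Growth: (1 + 0.0452)^5 = 1.247375
Accumulated factor: ((1+r)^k - 1)/r = 5.472896
Balance = $27,350.00 * 1.247375 - $5,306.00 * 5.472896
Balance = $5,076.52

$5,076.52


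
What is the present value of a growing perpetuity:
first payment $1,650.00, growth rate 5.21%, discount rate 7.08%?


Formula: PV = C / (r - g)
Spread: r - g = 0.0708 - 0.0521 = 0.0187
Substituting: PV = $1,650.00 / 0.0187
PV = $88,235.29

$88,235.29


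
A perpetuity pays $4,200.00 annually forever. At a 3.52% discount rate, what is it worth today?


Formula: PV = C / r
Substituting: PV = $4,200.00 / 0.0352
PV = $119,318.18

$119,318.18


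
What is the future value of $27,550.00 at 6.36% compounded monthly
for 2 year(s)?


Formula: FV = P * (1 + r/m)^(m*t)
Period rate: r/m = 0.0636 / 12 = 0.0053
Total periods: m*t = 12 * 2 = 24
Growth factor: (1 + 0.0053)^24 = 1.135263
FV = $27,550.00 * 1.135263 = $31,276.49

$31,276.49


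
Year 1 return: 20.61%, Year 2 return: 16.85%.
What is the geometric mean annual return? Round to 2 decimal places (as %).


Formula: Geometric mean = ((1+r1)*(1+r2))^(1/2) - 1
Product: (1 + 0.2061) * (1 + 0.1685) = 1.2061 * 1.1685 = 1.409328
Square root: 1.409328^0.5 = 1.187151
Geometric mean = 1.187151 - 1 = 0.187151
As percentage: 18.72%

18.72%


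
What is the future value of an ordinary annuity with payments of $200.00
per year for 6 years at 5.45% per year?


Formula: FV = PMT * ((1+r)^n - 1) / r
Growth factor: (1 + 0.0545)^6 = 1.374927
Numerator: 1.374927 - 1 = 0.374927
FV = $200.00 * 0.374927 / 0.0545 = $1,375.88

$1,375.88


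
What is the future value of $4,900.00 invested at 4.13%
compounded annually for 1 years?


Formula: FV = P * (1 + r)^n
Substituting: FV = $4,900.00 * (1 + 0.0413)^1
Growth factor: (1.0413)^1 = 1.0413
FV = $4,900.00 * 1.0413 = $5,102.37

$5,102.37


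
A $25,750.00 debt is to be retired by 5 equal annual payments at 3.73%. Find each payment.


Formula: PMT = PV * r / (1 - (1+r)^(-n))
Denominator: 1 - (1 + 0.0373)^(-5) = 0.16732
Numerator: $25,750.00 * 0.0373 = 960.475
PMT = 960.475 / 0.16732 = $5,740.35

$5,740.35


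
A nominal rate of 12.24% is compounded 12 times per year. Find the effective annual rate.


Formula: EAR = (1 + r/m)^m - 1
Period rate: r/m = 0.1224 / 12 = 0.0102
Compounding: (1 + 0.0102)^12 = 1.129506
EAR = 1.129506 - 1 = 0.129506

0.129506


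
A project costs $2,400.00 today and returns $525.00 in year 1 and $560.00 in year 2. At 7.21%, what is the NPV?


Formula: NPV = C0 + C1/(1+r) + C2/(1+r)^2
Discount C1: $525.00 / (1 + 0.0721) = $489.69
Discount C2: $560.00 / (1 + 0.0721)^2 = $487.21
NPV = -$2,400.00 + $489.69 + $487.21 = -$1,423.10

-$1,423.10


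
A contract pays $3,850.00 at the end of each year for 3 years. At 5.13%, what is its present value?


Formula: PV = PMT * (1 - (1+r)^(-n)) / r
Discount factor: (1 + 0.0513)^(-3) = 0.860637
Bracket: 1 - 0.860637 = 0.139363
PV = $3,850.00 * 0.139363 / 0.0513 = $10,459.02

$10,459.02


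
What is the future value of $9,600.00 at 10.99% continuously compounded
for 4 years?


Formula: FV = P * e^(r*t)
Exponent: r*t = 0.1099 * 4 = 0.4396
e^(0.4396) = 1.552086
FV = $9,600.00 * 1.552086 = $14,900.03

$14,900.03


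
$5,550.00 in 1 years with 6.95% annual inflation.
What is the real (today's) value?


Formula: Real value = nominal / (1 + inflation)^years
Price level: (1 + 0.0695)^1 = 1.0695
Real value = $5,550.00 / 1.0695 = $5,189.34

$5,189.34


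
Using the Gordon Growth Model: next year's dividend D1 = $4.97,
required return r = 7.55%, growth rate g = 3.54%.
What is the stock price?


Formula: P = D1 / (r - g)
Spread: r - g = 0.0755 - 0.0354 = 0.0401
Substituting: P = $4.97 / 0.0401
P = $123.94

$123.94


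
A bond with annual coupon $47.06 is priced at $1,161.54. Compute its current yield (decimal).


Formula: Current yield = annual coupon / price
Substituting: CY = $47.06 / $1,161.54
CY = 0.040515

0.040515


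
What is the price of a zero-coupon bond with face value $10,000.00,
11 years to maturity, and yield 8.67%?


Formula: Price = FV / (1 + r)^n
Substituting: Price = $10,000.00 / (1 + 0.0867)^11
Discount factor: (1.0867)^11 = 2.49578
Price = $10,000.00 / 2.49578 = $4,006.76

$4,006.76


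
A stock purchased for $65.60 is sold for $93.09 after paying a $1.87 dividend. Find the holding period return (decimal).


Formula: HPR = (P1 - P0 + D) / P0
Gain: $93.09 - $65.60 + $1.87 = $29.36
HPR = $29.36 / $65.60 = 0.4476

0.4476


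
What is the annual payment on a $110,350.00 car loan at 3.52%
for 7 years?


Formula: PMT = PV * r / (1 - (1+r)^(-n))
Denominator: 1 - (1 + 0.0352)^(-7) = 0.215071
Numerator: $110,350.00 * 0.0352 = 3884.32
PMT = 3884.32 / 0.215071 = $18,060.61

$18,060.61


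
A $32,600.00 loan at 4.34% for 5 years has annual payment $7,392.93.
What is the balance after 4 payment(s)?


Formula: Balance = PV*(1+r)^k - PMT*((1+r)^k - 1)/r
Growth: (1 + 0.0434)^4 = 1.185232
Accumulated factor: ((1+r)^k - 1)/r = 4.268016
Balance = $32,600.00 * 1.185232 - $7,392.93 * 4.268016
Balance = $7,085.42

$7,085.42


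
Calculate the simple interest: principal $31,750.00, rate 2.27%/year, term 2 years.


Formula: I = P * r * t
Substituting: I = $31,750.00 * 0.0227 * 2
Step: I = $31,750.00 * 0.0454
I = $1,441.45

$1,441.45


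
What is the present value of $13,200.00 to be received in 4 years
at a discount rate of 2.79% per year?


Formula: PV = FV / (1 + r)^n
Substituting: PV = $13,200.00 / (1 + 0.0279)^4
Discount factor: (1.0279)^4 = 1.116358
PV = $13,200.00 / 1.116358 = $11,824.16

$11,824.16


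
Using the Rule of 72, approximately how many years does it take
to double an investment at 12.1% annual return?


Formula: Years ≈ 72 / r
Substituting: Years ≈ 72 / 12.1
Years ≈ 6.0

6.0 years


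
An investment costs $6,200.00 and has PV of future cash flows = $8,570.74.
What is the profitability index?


Formula: PI = PV(cash flows) / initial investment
Substituting: PI = $8,570.74 / $6,200.00
PI = 1.3824

1.3824


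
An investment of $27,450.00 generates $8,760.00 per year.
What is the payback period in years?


Formula: Payback = investment / annual cash flow
Substituting: Payback = $27,450.00 / $8,760.00
Payback = 3.1336 years

3.1336 years


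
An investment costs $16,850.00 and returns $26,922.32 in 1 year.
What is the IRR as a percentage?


Formula: IRR = C1/C0 - 1
Substituting: IRR = $26,922.32 / $16,850.00 - 1
Ratio: 1.597764 - 1 = 0.597764
IRR = 59.7764%

59.7764%


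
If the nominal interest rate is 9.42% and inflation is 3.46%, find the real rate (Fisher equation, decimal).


Formula: (1 + r_real) = (1 + r_nom) / (1 + inflation)
Substituting: (1 + r_real) = 1.0942 / 1.0346
(1 + r_real) = 1.057607
r_real = 1.057607 - 1 = 0.057607

0.057607


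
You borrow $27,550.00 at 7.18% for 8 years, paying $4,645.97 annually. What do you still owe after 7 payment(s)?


Formula: Balance = PV*(1+r)^k - PMT*((1+r)^k - 1)/r
Growth: (1 + 0.0718)^7 = 1.624786
Accumulated factor: ((1+r)^k - 1)/r = 8.70176
Balance = $27,550.00 * 1.624786 - $4,645.97 * 8.70176
Balance = $4,334.75

$4,334.75


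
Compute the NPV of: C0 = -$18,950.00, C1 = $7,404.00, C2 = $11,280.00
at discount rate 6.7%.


Formula: NPV = C0 + C1/(1+r) + C2/(1+r)^2
Discount C1: $7,404.00 / (1 + 0.067) = $6,939.08
Discount C2: $11,280.00 / (1 + 0.067)^2 = $9,907.87
NPV = -$18,950.00 + $6,939.08 + $9,907.87 = -$2,103.05

-$2,103.05


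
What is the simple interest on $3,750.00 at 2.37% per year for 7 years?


Formula: I = P * r * t
Substituting: I = $3,750.00 * 0.0237 * 7
Step: I = $3,750.00 * 0.1659
I = $622.13

$622.13


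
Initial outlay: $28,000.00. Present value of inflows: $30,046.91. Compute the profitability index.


Formula: PI = PV(cash flows) / initial investment
Substituting: PI = $30,046.91 / $28,000.00
PI = 1.0731

1.0731


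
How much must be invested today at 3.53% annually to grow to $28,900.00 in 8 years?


Formula: PV = FV / (1 + r)^n
Substituting: PV = $28,900.00 / (1 + 0.0353)^8
Discount factor: (1.0353)^8 = 1.319866
PV = $28,900.00 / 1.319866 = $21,896.17

$21,896.17


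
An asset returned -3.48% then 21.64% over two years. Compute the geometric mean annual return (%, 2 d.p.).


Formula: Geometric mean = ((1+r1)*(1+r2))^(1/2) - 1
Product: (1 + -0.0348) * (1 + 0.2164) = 0.9652 * 1.2164 = 1.174069
Square root: 1.174069^0.5 = 1.083545
Geometric mean = 1.083545 - 1 = 0.083545
As percentage: 8.35%

8.35%


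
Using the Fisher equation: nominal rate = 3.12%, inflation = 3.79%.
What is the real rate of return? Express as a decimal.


Formula: (1 + r_real) = (1 + r_nom) / (1 + inflation)
Substituting: (1 + r_real) = 1.0312 / 1.0379
(1 + r_real) = 0.993545
r_real = 0.993545 - 1 = -0.006455

-0.006455


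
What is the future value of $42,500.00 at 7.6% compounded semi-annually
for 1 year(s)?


Formula: FV = P * (1 + r/m)^(m*t)
Period rate: r/m = 0.076 / 2 = 0.038
Total periods: m*t = 2 * 1 = 2
Growth factor: (1 + 0.038)^2 = 1.077444
FV = $42,500.00 * 1.077444 = $45,791.37

$45,791.37


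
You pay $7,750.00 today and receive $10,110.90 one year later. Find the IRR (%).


Formula: IRR = C1/C0 - 1
Substituting: IRR = $10,110.90 / $7,750.00 - 1
Ratio: 1.304632 - 1 = 0.304632
IRR = 30.4632%

30.4632%


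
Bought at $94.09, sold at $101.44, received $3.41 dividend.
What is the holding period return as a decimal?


Formula: HPR = (P1 - P0 + D) / P0
Gain: $101.44 - $94.09 + $3.41 = $10.76
HPR = $10.76 / $94.09 = 0.1144

0.1144


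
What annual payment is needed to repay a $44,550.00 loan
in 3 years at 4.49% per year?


Formula: PMT = PV * r / (1 - (1+r)^(-n))
Denominator: 1 - (1 + 0.0449)^(-3) = 0.123452
Numerator: $44,550.00 * 0.0449 = 2000.295
PMT = 2000.295 / 0.123452 = $16,203.05

$16,203.05


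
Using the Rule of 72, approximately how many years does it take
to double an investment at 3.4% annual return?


Formula: Years ≈ 72 / r
Substituting: Years ≈ 72 / 3.4
Years ≈ 21.2

21.2 years


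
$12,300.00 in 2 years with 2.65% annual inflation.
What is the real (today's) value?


Formula: Real value = nominal / (1 + inflation)^years
Price level: (1 + 0.0265)^2 = 1.053702
Real value = $12,300.00 / 1.053702 = $11,673.13

$11,673.13


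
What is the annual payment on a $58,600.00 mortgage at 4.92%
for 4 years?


Formula: PMT = PV * r / (1 - (1+r)^(-n))
Denominator: 1 - (1 + 0.0492)^(-4) = 0.174785
Numerator: $58,600.00 * 0.0492 = 2883.12
PMT = 2883.12 / 0.174785 = $16,495.19

$16,495.19


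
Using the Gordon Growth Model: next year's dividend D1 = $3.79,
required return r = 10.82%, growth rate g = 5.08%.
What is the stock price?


Formula: P = D1 / (r - g)
Spread: r - g = 0.1082 - 0.0508 = 0.0574
Substituting: P = $3.79 / 0.0574
P = $66.03

$66.03


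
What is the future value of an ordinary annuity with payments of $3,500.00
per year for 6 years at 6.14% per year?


Formula: FV = PMT * ((1+r)^n - 1) / r
Growth factor: (1 + 0.0614)^6 = 1.429797
Numerator: 1.429797 - 1 = 0.429797
FV = $3,500.00 * 0.429797 / 0.0614 = $24,499.85

$24,499.85


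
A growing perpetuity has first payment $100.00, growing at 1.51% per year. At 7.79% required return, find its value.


Formula: PV = C / (r - g)
Spread: r - g = 0.0779 - 0.0151 = 0.0628
Substituting: PV = $100.00 / 0.0628
PV = $1,592.36

$1,592.36


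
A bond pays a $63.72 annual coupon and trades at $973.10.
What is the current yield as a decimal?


Formula: Current yield = annual coupon / price
Substituting: CY = $63.72 / $973.10
CY = 0.065481

0.065481


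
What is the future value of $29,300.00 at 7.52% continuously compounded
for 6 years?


Formula: FV = P * e^(r*t)
Exponent: r*t = 0.0752 * 6 = 0.4512
e^(0.4512) = 1.570195
FV = $29,300.00 * 1.570195 = $46,006.72

$46,006.72


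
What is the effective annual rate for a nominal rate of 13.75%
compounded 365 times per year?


Formula: EAR = (1 + r/m)^m - 1
Period rate: r/m = 0.1375 / 365 = 0.000377
Compounding: (1 + 0.000377)^365 = 1.147372
EAR = 1.147372 - 1 = 0.147372

0.147372


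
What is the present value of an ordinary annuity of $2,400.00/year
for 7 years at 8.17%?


Formula: PV = PMT * (1 - (1+r)^(-n)) / r
Discount factor: (1 + 0.0817)^(-7) = 0.577101
Bracket: 1 - 0.577101 = 0.422899
PV = $2,400.00 * 0.422899 / 0.0817 = $12,422.97

$12,422.97


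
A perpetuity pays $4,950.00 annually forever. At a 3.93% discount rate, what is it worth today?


Formula: PV = C / r
Substituting: PV = $4,950.00 / 0.0393
PV = $125,954.20

$125,954.20


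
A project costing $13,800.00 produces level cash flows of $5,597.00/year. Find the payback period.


Formula: Payback = investment / annual cash flow
Substituting: Payback = $13,800.00 / $5,597.00
Payback = 2.4656 years

2.4656 years


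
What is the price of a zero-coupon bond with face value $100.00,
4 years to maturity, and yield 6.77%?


Formula: Price = FV / (1 + r)^n
Substituting: Price = $100.00 / (1 + 0.0677)^4
Discount factor: (1.0677)^4 = 1.299562
Price = $100.00 / 1.299562 = $76.95

$76.95


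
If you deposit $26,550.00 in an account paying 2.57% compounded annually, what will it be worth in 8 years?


Formula: FV = P * (1 + r)^n
Substituting: FV = $26,550.00 * (1 + 0.0257)^8
Growth factor: (1.0257)^8 = 1.225075
FV = $26,550.00 * 1.225075 = $32,525.75

$32,525.75


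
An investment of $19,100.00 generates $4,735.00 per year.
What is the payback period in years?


Formula: Payback = investment / annual cash flow
Substituting: Payback = $19,100.00 / $4,735.00
Payback = 4.0338 years

4.0338 years


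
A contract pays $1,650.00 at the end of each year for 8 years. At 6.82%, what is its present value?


Formula: PV = PMT * (1 - (1+r)^(-n)) / r
Discount factor: (1 + 0.0682)^(-8) = 0.589901
Bracket: 1 - 0.589901 = 0.410099
PV = $1,650.00 * 0.410099 / 0.0682 = $9,921.74

$9,921.74


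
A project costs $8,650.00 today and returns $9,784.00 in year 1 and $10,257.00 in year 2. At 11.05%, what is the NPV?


Formula: NPV = C0 + C1/(1+r) + C2/(1+r)^2
Discount C1: $9,784.00 / (1 + 0.1105) = $8,810.45
Discount C2: $10,257.00 / (1 + 0.1105)^2 = $8,317.32
NPV = -$8,650.00 + $8,810.45 + $8,317.32 = $8,477.76

$8,477.76


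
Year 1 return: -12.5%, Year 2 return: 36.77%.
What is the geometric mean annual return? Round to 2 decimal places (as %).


Formula: Geometric mean = ((1+r1)*(1+r2))^(1/2) - 1
Product: (1 + -0.125) * (1 + 0.3677) = 0.875 * 1.3677 = 1.196738
Square root: 1.196738^0.5 = 1.093955
Geometric mean = 1.093955 - 1 = 0.093955
As percentage: 9.40%

9.40%


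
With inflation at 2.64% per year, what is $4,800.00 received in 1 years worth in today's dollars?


Formula: Real value = nominal / (1 + inflation)^years
Price level: (1 + 0.0264)^1 = 1.0264
Real value = $4,800.00 / 1.0264 = $4,676.54

$4,676.54


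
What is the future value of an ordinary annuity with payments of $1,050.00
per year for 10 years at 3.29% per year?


Formula: FV = PMT * ((1+r)^n - 1) / r
Growth factor: (1 + 0.0329)^10 = 1.382238
Numerator: 1.382238 - 1 = 0.382238
FV = $1,050.00 * 0.382238 / 0.0329 = $12,199.08

$12,199.08


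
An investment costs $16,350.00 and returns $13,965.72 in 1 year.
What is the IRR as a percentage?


Formula: IRR = C1/C0 - 1
Substituting: IRR = $13,965.72 / $16,350.00 - 1
Ratio: 0.854172 - 1 = -0.145828
IRR = -14.5828%

-14.5828%


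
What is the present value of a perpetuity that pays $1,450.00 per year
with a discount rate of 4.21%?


Formula: PV = C / r
Substituting: PV = $1,450.00 / 0.0421
PV = $34,441.81

$34,441.81


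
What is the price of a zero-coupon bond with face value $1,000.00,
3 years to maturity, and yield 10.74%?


Formula: Price = FV / (1 + r)^n
Substituting: Price = $1,000.00 / (1 + 0.1074)^3
Discount factor: (1.1074)^3 = 1.358043
Price = $1,000.00 / 1.358043 = $736.35

$736.35


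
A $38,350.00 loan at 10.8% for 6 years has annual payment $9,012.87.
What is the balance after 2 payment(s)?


Formula: Balance = PV*(1+r)^k - PMT*((1+r)^k - 1)/r
Growth: (1 + 0.108)^2 = 1.227664
Accumulated factor: ((1+r)^k - 1)/r = 2.108
Balance = $38,350.00 * 1.227664 - $9,012.87 * 2.108
Balance = $28,081.78

$28,081.78


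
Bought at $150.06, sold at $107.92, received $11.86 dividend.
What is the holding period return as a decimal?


Formula: HPR = (P1 - P0 + D) / P0
Gain: $107.92 - $150.06 + $11.86 = -$30.28
HPR = -$30.28 / $150.06 = -0.2018

-0.2018


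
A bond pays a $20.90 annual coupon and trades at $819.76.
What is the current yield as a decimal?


Formula: Current yield = annual coupon / price
Substituting: CY = $20.90 / $819.76
CY = 0.025495

0.025495


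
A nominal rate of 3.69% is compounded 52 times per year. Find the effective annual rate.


Formula: EAR = (1 + r/m)^m - 1
Period rate: r/m = 0.0369 / 52 = 0.00071
Compounding: (1 + 0.00071)^52 = 1.037576
EAR = 1.037576 - 1 = 0.037576

0.037576


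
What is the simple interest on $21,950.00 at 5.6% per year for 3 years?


Formula: I = P * r * t
Substituting: I = $21,950.00 * 0.056 * 3
Step: I = $21,950.00 * 0.168
I = $3,687.60

$3,687.60


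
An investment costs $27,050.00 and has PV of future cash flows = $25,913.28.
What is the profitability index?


Formula: PI = PV(cash flows) / initial investment
Substituting: PI = $25,913.28 / $27,050.00
PI = 0.958

0.958


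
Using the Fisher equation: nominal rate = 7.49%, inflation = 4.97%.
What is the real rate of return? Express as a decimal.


Formula: (1 + r_real) = (1 + r_nom) / (1 + inflation)
Substituting: (1 + r_real) = 1.0749 / 1.0497
(1 + r_real) = 1.024007
r_real = 1.024007 - 1 = 0.024007

0.024007


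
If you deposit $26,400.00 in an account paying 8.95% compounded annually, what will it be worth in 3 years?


Formula: FV = P * (1 + r)^n
Substituting: FV = $26,400.00 * (1 + 0.0895)^3
Growth factor: (1.0895)^3 = 1.293248
FV = $26,400.00 * 1.293248 = $34,141.74

$34,141.74


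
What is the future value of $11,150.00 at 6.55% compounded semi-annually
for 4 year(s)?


Formula: FV = P * (1 + r/m)^(m*t)
Period rate: r/m = 0.0655 / 2 = 0.03275
Total periods: m*t = 2 * 4 = 8
Growth factor: (1 + 0.03275)^8 = 1.294082
FV = $11,150.00 * 1.294082 = $14,429.01

$14,429.01


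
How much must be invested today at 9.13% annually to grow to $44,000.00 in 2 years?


Formula: PV = FV / (1 + r)^n
Substituting: PV = $44,000.00 / (1 + 0.0913)^2
Discount factor: (1.0913)^2 = 1.190936
PV = $44,000.00 / 1.190936 = $36,945.74

$36,945.74


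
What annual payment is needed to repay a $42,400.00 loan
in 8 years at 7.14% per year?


Formula: PMT = PV * r / (1 - (1+r)^(-n))
Denominator: 1 - (1 + 0.0714)^(-8) = 0.424047
Numerator: $42,400.00 * 0.0714 = 3027.36
PMT = 3027.36 / 0.424047 = $7,139.20

$7,139.20


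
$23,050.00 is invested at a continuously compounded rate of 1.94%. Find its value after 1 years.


Formula: FV = P * e^(r*t)
Exponent: r*t = 0.0194 * 1 = 0.0194
e^(0.0194) = 1.019589
FV = $23,050.00 * 1.019589 = $23,501.54

$23,501.54


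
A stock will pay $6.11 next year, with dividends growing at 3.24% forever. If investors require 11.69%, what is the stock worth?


Formula: P = D1 / (r - g)
Spread: r - g = 0.1169 - 0.0324 = 0.0845
Substituting: P = $6.11 / 0.0845
P = $72.31

$72.31


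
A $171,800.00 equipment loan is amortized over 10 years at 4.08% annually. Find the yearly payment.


Formula: PMT = PV * r / (1 - (1+r)^(-n))
Denominator: 1 - (1 + 0.0408)^(-10) = 0.329611
Numerator: $171,800.00 * 0.0408 = 7009.44
PMT = 7009.44 / 0.329611 = $21,265.82

$21,265.82


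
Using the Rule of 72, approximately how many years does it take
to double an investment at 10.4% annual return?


Formula: Years ≈ 72 / r
Substituting: Years ≈ 72 / 10.4
Years ≈ 6.9

6.9 years


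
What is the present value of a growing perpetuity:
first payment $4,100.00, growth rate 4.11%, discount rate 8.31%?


Formula: PV = C / (r - g)
Spread: r - g = 0.0831 - 0.0411 = 0.042
Substituting: PV = $4,100.00 / 0.042
PV = $97,619.05

$97,619.05


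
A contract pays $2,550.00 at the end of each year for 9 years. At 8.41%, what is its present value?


Formula: PV = PMT * (1 - (1+r)^(-n)) / r
Discount factor: (1 + 0.0841)^(-9) = 0.483477
Bracket: 1 - 0.483477 = 0.516523
PV = $2,550.00 * 0.516523 / 0.0841 = $15,661.52

$15,661.52


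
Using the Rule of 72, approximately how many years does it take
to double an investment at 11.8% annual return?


Formula: Years ≈ 72 / r
Substituting: Years ≈ 72 / 11.8
Years ≈ 6.1

6.1 years


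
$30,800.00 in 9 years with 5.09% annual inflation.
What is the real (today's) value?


Formula: Real value = nominal / (1 + inflation)^years
Price level: (1 + 0.0509)^9 = 1.563337
Real value = $30,800.00 / 1.563337 = $19,701.45

$19,701.45


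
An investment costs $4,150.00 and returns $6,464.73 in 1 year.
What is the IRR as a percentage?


Formula: IRR = C1/C0 - 1
Substituting: IRR = $6,464.73 / $4,150.00 - 1
Ratio: 1.557766 - 1 = 0.557766
IRR = 55.7766%

55.7766%


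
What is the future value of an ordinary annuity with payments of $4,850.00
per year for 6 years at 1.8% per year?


Formula: FV = PMT * ((1+r)^n - 1) / r
Growth factor: (1 + 0.018)^6 = 1.112978
Numerator: 1.112978 - 1 = 0.112978
FV = $4,850.00 * 0.112978 / 0.018 = $30,441.36

$30,441.36


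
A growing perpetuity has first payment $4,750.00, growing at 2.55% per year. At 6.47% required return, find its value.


Formula: PV = C / (r - g)
Spread: r - g = 0.0647 - 0.0255 = 0.0392
Substituting: PV = $4,750.00 / 0.0392
PV = $121,173.47

$121,173.47


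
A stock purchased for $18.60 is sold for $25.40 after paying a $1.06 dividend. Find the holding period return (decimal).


Formula: HPR = (P1 - P0 + D) / P0
Gain: $25.40 - $18.60 + $1.06 = $7.86
HPR = $7.86 / $18.60 = 0.4226

0.4226


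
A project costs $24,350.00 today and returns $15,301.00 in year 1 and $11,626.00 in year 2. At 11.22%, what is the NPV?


Formula: NPV = C0 + C1/(1+r) + C2/(1+r)^2
Discount C1: $15,301.00 / (1 + 0.1122) = $13,757.42
Discount C2: $11,626.00 / (1 + 0.1122)^2 = $9,398.63
NPV = -$24,350.00 + $13,757.42 + $9,398.63 = -$1,193.95

-$1,193.95


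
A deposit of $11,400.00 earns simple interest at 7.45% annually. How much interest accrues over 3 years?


Formula: I = P * r * t
Substituting: I = $11,400.00 * 0.0745 * 3
Step: I = $11,400.00 * 0.2235
I = $2,547.90

$2,547.90


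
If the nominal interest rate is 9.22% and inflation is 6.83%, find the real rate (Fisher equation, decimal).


Formula: (1 + r_real) = (1 + r_nom) / (1 + inflation)
Substituting: (1 + r_real) = 1.0922 / 1.0683
(1 + r_real) = 1.022372
r_real = 1.022372 - 1 = 0.022372

0.022372


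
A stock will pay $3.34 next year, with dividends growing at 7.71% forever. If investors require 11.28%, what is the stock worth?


Formula: P = D1 / (r - g)
Spread: r - g = 0.1128 - 0.0771 = 0.0357
Substituting: P = $3.34 / 0.0357
P = $93.56

$93.56


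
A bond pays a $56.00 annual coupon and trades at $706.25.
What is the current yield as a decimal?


Formula: Current yield = annual coupon / price
Substituting: CY = $56.00 / $706.25
CY = 0.079292

0.079292


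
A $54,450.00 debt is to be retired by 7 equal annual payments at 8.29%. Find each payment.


Formula: PMT = PV * r / (1 - (1+r)^(-n))
Denominator: 1 - (1 + 0.0829)^(-7) = 0.42736
Numerator: $54,450.00 * 0.0829 = 4513.905
PMT = 4513.905 / 0.42736 = $10,562.30

$10,562.30


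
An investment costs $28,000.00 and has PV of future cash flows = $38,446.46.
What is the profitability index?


Formula: PI = PV(cash flows) / initial investment
Substituting: PI = $38,446.46 / $28,000.00
PI = 1.3731

1.3731


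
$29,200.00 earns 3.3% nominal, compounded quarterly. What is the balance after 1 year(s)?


Formula: FV = P * (1 + r/m)^(m*t)
Period rate: r/m = 0.033 / 4 = 0.00825
Total periods: m*t = 4 * 1 = 4
Growth factor: (1 + 0.00825)^4 = 1.033411
FV = $29,200.00 * 1.033411 = $30,175.59

$30,175.59


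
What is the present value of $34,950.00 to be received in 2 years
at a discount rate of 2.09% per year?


Formula: PV = FV / (1 + r)^n
Substituting: PV = $34,950.00 / (1 + 0.0209)^2
Discount factor: (1.0209)^2 = 1.042237
PV = $34,950.00 / 1.042237 = $33,533.65

$33,533.65


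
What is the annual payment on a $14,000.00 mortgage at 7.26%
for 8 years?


Formula: PMT = PV * r / (1 - (1+r)^(-n))
Denominator: 1 - (1 + 0.0726)^(-8) = 0.429182
Numerator: $14,000.00 * 0.0726 = 1016.4
PMT = 1016.4 / 0.429182 = $2,368.23

$2,368.23


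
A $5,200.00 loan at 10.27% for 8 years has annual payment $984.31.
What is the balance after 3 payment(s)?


Formula: Balance = PV*(1+r)^k - PMT*((1+r)^k - 1)/r
Growth: (1 + 0.1027)^3 = 1.340825
Accumulated factor: ((1+r)^k - 1)/r = 3.318647
Balance = $5,200.00 * 1.340825 - $984.31 * 3.318647
Balance = $3,705.71

$3,705.71


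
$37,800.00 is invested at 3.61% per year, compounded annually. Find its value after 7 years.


Formula: FV = P * (1 + r)^n
Substituting: FV = $37,800.00 * (1 + 0.0361)^7
Growth factor: (1.0361)^7 = 1.281775
FV = $37,800.00 * 1.281775 = $48,451.09

$48,451.09


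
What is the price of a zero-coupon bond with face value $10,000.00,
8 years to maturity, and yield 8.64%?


Formula: Price = FV / (1 + r)^n
Substituting: Price = $10,000.00 / (1 + 0.0864)^8
Discount factor: (1.0864)^8 = 1.94052
Price = $10,000.00 / 1.94052 = $5,153.26

$5,153.26


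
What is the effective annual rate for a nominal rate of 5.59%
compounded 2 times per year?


Formula: EAR = (1 + r/m)^m - 1
Period rate: r/m = 0.0559 / 2 = 0.02795
Compounding: (1 + 0.02795)^2 = 1.056681
EAR = 1.056681 - 1 = 0.056681

0.056681


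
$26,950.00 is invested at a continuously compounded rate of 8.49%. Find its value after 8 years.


Formula: FV = P * e^(r*t)
Exponent: r*t = 0.0849 * 8 = 0.6792
e^(0.6792) = 1.972299
FV = $26,950.00 * 1.972299 = $53,153.47

$53,153.47


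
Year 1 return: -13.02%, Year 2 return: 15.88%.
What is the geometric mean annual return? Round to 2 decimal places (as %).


Formula: Geometric mean = ((1+r1)*(1+r2))^(1/2) - 1
Product: (1 + -0.1302) * (1 + 0.1588) = 0.8698 * 1.1588 = 1.007924
Square root: 1.007924^0.5 = 1.003954
Geometric mean = 1.003954 - 1 = 0.003954
As percentage: 0.40%

0.40%


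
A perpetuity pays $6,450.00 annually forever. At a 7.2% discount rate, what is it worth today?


Formula: PV = C / r
Substituting: PV = $6,450.00 / 0.072
PV = $89,583.33

$89,583.33


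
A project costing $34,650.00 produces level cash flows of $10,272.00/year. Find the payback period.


Formula: Payback = investment / annual cash flow
Substituting: Payback = $34,650.00 / $10,272.00
Payback = 3.3732 years

3.3732 years


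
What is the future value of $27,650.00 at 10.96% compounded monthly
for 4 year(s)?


Formula: FV = P * (1 + r/m)^(m*t)
Period rate: r/m = 0.1096 / 12 = 0.009133
Total periods: m*t = 12 * 4 = 48
Growth factor: (1 + 0.009133)^48 = 1.547143
FV = $27,650.00 * 1.547143 = $42,778.51

$42,778.51


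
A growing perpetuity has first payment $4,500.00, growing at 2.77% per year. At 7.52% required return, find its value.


Formula: PV = C / (r - g)
Spread: r - g = 0.0752 - 0.0277 = 0.0475
Substituting: PV = $4,500.00 / 0.0475
PV = $94,736.84

$94,736.84
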